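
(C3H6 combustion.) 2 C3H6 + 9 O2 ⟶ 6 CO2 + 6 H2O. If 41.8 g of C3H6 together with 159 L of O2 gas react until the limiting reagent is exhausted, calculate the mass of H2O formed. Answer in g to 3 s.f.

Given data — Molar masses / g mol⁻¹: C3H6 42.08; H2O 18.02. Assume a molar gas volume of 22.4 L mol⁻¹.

n(C3H6) = 41.80 / 42.08 = 0.9933 mol
n(O2) = 159.0 / 22.4 = 7.098 mol
n/ν → C3H6: 0.4967, O2: 0.7887; C3H6 is limiting.
n(H2O) = (6/2) × 0.9933 = 2.980 mol
mass = 2.980 × 18.02 = 53.70 g

53.7 g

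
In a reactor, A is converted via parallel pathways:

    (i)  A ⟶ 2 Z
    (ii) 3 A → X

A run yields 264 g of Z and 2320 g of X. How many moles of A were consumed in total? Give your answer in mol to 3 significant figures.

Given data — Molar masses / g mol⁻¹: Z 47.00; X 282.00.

27.5 mol

n(Z) = 264 / 47.00 = 5.617 mol
n(X) = 2320 / 282.00 = 8.227 mol
n(A) via (i) = (1/2)×5.617 = 2.809 mol
n(A) via (ii) = (3/1)×8.227 = 24.68 mol
total n(A) = 2.809 + 24.68 = 27.49 mol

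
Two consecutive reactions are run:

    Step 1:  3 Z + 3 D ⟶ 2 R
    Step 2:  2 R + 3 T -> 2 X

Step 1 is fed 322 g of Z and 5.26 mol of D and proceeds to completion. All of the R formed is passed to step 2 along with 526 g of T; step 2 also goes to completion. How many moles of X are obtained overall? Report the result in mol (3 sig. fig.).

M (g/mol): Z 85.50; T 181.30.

Step 1:
n(Z) = 322.0 / 85.50 = 3.766 mol
n(D) = 5.260 mol
n/ν for Z = 3.766/3 = 1.255
n/ν for D = 5.260/3 = 1.753
Smallest n/ν is Z → limiting reagent.
n(R) produced = (2/3) × 3.766 = 2.511 mol
Step 2:
n(R) available = 2.511 mol
n(T) = 526.0 / 181.30 = 2.901 mol
n/ν for R = 2.511/2 = 1.256
n/ν for T = 2.901/3 = 0.9670
Smallest n/ν is T → limiting reagent.
n(X) = (2/3) × 2.901 = 1.934 mol

1.93 mol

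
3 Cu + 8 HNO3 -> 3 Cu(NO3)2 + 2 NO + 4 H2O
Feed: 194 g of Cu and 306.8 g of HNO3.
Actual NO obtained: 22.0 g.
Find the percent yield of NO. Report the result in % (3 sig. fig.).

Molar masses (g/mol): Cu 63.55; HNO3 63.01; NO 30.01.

60.2 %

n(Cu) = 194.0 / 63.55 = 3.053 mol
n(HNO3) = 306.8 / 63.01 = 4.869 mol
n/ν for Cu = 3.053/3 = 1.018
n/ν for HNO3 = 4.869/8 = 0.6086
Smallest n/ν is HNO3 → limiting reagent.
theoretical n(NO) = (2/8) × 4.869 = 1.217 mol → 36.52 g
% yield = 22.0 / 36.52 × 100 = 60.24 %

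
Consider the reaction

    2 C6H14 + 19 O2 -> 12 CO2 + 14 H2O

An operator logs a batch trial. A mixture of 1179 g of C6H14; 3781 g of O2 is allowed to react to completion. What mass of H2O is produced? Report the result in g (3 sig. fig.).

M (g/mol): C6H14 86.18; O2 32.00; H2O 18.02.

n(C6H14) = 1179 / 86.18 = 13.68 mol
n(O2) = 3781 / 32.00 = 118.2 mol
n/ν for C6H14 = 13.68/2 = 6.840
n/ν for O2 = 118.2/19 = 6.221
Smallest n/ν is O2 → limiting reagent.
n(H2O) = (14/19) × 118.2 = 87.09 mol
mass = 87.09 × 18.02 = 1569 g

1570 g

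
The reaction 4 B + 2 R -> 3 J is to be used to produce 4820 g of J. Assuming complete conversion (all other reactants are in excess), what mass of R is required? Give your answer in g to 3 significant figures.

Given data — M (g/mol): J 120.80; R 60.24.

1600 g

n(J) = 4820 / 120.80 = 39.90 mol
n(R) = (2/3) × 39.90 = 26.60 mol
mass = 26.60 × 60.24 = 1602 g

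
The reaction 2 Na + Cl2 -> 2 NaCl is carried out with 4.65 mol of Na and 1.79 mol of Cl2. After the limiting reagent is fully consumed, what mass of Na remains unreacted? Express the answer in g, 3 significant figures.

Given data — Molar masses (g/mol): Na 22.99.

24.6 g

n(Na) = 4.650 mol
n(Cl2) = 1.790 mol
n/ν for Na = 4.650/2 = 2.325
n/ν for Cl2 = 1.790/1 = 1.790
Smallest n/ν is Cl2 → limiting reagent.
Na consumed = (2/1) × 1.790 = 3.580 mol
Na remaining = 4.650 − 3.580 = 1.070 mol
mass = 1.070 × 22.99 = 24.60 g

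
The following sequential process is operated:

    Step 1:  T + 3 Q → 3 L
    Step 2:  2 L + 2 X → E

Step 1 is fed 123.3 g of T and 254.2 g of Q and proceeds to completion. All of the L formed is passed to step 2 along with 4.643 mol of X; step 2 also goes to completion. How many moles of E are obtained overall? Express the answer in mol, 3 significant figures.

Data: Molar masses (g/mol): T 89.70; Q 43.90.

Step 1:
n(T) = 123.3 / 89.70 = 1.375 mol
n(Q) = 254.2 / 43.90 = 5.790 mol
n/ν for T = 1.375/1 = 1.375
n/ν for Q = 5.790/3 = 1.930
Smallest n/ν is T → limiting reagent.
n(L) produced = (3/1) × 1.375 = 4.125 mol
Step 2:
n(L) available = 4.125 mol
n(X) = 4.643 mol
n/ν for L = 4.125/2 = 2.063
n/ν for X = 4.643/2 = 2.322
Smallest n/ν is L → limiting reagent.
n(E) = (1/2) × 4.125 = 2.063 mol

2.06 mol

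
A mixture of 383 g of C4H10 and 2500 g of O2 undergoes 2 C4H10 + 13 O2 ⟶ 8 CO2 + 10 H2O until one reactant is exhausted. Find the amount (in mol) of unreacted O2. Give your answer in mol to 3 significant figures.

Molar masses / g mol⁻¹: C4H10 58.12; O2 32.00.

35.3 mol

n(C4H10) = 383.0 / 58.12 = 6.590 mol
n(O2) = 2500 / 32.00 = 78.13 mol
n/ν for C4H10 = 6.590/2 = 3.295
n/ν for O2 = 78.13/13 = 6.010
Smallest n/ν is C4H10 → limiting reagent.
O2 consumed = (13/2) × 6.590 = 42.84 mol
O2 remaining = 78.13 − 42.84 = 35.29 mol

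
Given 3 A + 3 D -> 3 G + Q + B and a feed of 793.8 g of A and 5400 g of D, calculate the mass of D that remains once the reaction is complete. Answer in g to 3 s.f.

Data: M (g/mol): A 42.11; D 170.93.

2180 g

n(A) = 793.8 / 42.11 = 18.85 mol
n(D) = 5400 / 170.93 = 31.59 mol
n/ν for A = 18.85/3 = 6.283
n/ν for D = 31.59/3 = 10.53
Smallest n/ν is A → limiting reagent.
D consumed = (3/3) × 18.85 = 18.85 mol
D remaining = 31.59 − 18.85 = 12.74 mol
mass = 12.74 × 170.93 = 2178 g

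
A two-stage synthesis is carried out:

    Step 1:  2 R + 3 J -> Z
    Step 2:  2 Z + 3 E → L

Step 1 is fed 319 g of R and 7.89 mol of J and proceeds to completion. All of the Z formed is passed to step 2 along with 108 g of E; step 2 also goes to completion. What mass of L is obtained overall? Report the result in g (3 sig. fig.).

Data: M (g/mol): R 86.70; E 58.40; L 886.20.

Step 1:
n(R) = 319.0 / 86.70 = 3.679 mol
n(J) = 7.890 mol
n/ν → R: 1.840, J: 2.630; R is limiting.
n(Z) produced = (1/2) × 3.679 = 1.840 mol
Step 2:
n(Z) available = 1.840 mol
n(E) = 108.0 / 58.40 = 1.849 mol
n/ν → Z: 0.9200, E: 0.6163; E is limiting.
n(L) = (1/3) × 1.849 = 0.6163 mol
mass = 0.6163 × 886.20 = 546.2 g

546 g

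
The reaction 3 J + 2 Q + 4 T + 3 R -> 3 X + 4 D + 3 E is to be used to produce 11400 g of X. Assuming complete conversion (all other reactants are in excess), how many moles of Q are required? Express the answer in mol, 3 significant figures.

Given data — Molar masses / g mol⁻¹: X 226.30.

33.6 mol

n(X) = 11400 / 226.30 = 50.38 mol
n(Q) = (2/3) × 50.38 = 33.59 mol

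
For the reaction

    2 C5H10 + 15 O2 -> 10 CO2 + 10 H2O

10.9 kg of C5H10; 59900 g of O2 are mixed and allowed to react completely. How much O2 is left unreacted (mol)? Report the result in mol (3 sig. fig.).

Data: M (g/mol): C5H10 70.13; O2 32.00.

706 mol

n(C5H10) = 10.90×1000 / 70.13 = 155.4 mol
n(O2) = 59900 / 32.00 = 1872 mol
n/ν for C5H10 = 155.4/2 = 77.70
n/ν for O2 = 1872/15 = 124.8
Smallest n/ν is C5H10 → limiting reagent.
O2 consumed = (15/2) × 155.4 = 1166 mol
O2 remaining = 1872 − 1166 = 706.0 mol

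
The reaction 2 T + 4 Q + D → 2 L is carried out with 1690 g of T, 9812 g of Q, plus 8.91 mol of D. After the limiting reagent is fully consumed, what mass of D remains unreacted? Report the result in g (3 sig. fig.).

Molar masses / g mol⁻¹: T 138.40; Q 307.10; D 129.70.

364 g

n(T) = 1690 / 138.40 = 12.21 mol
n(Q) = 9812 / 307.10 = 31.95 mol
n(D) = 8.910 mol
n/ν for T = 12.21/2 = 6.105
n/ν for Q = 31.95/4 = 7.988
n/ν for D = 8.910/1 = 8.910
Smallest n/ν is T → limiting reagent.
D consumed = (1/2) × 12.21 = 6.105 mol
D remaining = 8.910 − 6.105 = 2.805 mol
mass = 2.805 × 129.70 = 363.8 g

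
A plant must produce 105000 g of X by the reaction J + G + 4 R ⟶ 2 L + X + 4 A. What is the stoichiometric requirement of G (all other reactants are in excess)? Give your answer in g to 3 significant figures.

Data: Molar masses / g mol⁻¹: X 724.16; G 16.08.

n(X) = 105000 / 724.16 = 145.0 mol
n(G) = (1/1) × 145.0 = 145.0 mol
mass = 145.0 × 16.08 = 2332 g

2330 g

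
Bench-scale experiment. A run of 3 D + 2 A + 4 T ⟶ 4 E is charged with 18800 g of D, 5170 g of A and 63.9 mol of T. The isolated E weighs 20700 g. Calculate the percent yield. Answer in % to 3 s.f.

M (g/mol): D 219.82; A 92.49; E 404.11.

n(D) = 18800 / 219.82 = 85.52 mol
n(A) = 5170 / 92.49 = 55.90 mol
n(T) = 63.90 mol
n/ν → D: 28.51, A: 27.95, T: 15.98; T is limiting.
theoretical n(E) = (4/4) × 63.90 = 63.90 mol → 25820 g
% yield = 20700 / 25820 × 100 = 80.17 %

80.2 %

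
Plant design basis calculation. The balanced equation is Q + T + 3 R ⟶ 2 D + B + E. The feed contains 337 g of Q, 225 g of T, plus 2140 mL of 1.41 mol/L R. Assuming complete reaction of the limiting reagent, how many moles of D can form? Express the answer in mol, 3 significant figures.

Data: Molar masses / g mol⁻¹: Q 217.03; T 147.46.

n(Q) = 337.0 / 217.03 = 1.553 mol
n(T) = 225.0 / 147.46 = 1.526 mol
n(R) = 1.41 × 2140/1000 = 3.017 mol
n/ν for Q = 1.553/1 = 1.553
n/ν for T = 1.526/1 = 1.526
n/ν for R = 3.017/3 = 1.006
Smallest n/ν is R → limiting reagent.
n(D) = (2/3) × 3.017 = 2.011 mol

2.01 mol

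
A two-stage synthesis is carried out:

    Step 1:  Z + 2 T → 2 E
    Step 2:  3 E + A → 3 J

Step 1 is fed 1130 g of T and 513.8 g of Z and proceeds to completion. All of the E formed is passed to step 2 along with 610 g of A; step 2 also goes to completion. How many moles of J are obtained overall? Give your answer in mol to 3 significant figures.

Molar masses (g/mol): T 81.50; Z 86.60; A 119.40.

11.9 mol

Step 1:
n(T) = 1130 / 81.50 = 13.87 mol
n(Z) = 513.8 / 86.60 = 5.933 mol
n/ν → T: 6.935, Z: 5.933; Z is limiting.
n(E) produced = (2/1) × 5.933 = 11.87 mol
Step 2:
n(E) available = 11.87 mol
n(A) = 610.0 / 119.40 = 5.109 mol
n/ν → E: 3.957, A: 5.109; E is limiting.
n(J) = (3/3) × 11.87 = 11.87 mol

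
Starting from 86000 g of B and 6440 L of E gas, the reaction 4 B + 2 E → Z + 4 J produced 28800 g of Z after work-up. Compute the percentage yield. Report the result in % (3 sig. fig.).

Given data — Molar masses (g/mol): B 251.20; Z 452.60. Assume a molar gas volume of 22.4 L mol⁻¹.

n(B) = 86000 / 251.20 = 342.4 mol
n(E) = 6440 / 22.4 = 287.5 mol
n/ν for B = 342.4/4 = 85.60
n/ν for E = 287.5/2 = 143.8
Smallest n/ν is B → limiting reagent.
theoretical n(Z) = (1/4) × 342.4 = 85.60 mol → 38740 g
% yield = 28800 / 38740 × 100 = 74.34 %

74.3 %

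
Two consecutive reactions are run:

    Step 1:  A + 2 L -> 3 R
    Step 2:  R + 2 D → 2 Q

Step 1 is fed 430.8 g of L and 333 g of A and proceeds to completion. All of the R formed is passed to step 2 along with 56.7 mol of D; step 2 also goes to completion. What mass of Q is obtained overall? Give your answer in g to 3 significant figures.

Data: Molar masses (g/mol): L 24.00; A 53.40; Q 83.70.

Step 1:
n(L) = 430.8 / 24.00 = 17.95 mol
n(A) = 333.0 / 53.40 = 6.236 mol
n/ν for L = 17.95/2 = 8.975
n/ν for A = 6.236/1 = 6.236
Smallest n/ν is A → limiting reagent.
n(R) produced = (3/1) × 6.236 = 18.71 mol
Step 2:
n(R) available = 18.71 mol
n(D) = 56.70 mol
n/ν for R = 18.71/1 = 18.71
n/ν for D = 56.70/2 = 28.35
Smallest n/ν is R → limiting reagent.
n(Q) = (2/1) × 18.71 = 37.42 mol
mass = 37.42 × 83.70 = 3132 g

3130 g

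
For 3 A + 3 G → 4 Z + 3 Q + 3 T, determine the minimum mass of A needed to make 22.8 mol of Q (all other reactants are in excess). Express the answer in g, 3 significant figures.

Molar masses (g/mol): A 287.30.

6550 g

n(Q) = 22.80 mol
n(A) = (3/3) × 22.80 = 22.80 mol
mass = 22.80 × 287.30 = 6550 g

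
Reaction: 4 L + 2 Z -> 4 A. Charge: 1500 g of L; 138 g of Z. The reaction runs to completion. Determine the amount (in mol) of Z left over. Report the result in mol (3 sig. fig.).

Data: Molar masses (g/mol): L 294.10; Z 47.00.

n(L) = 1500 / 294.10 = 5.100 mol
n(Z) = 138.0 / 47.00 = 2.936 mol
n/ν for L = 5.100/4 = 1.275
n/ν for Z = 2.936/2 = 1.468
Smallest n/ν is L → limiting reagent.
Z consumed = (2/4) × 5.100 = 2.550 mol
Z remaining = 2.936 − 2.550 = 0.3860 mol

0.386 mol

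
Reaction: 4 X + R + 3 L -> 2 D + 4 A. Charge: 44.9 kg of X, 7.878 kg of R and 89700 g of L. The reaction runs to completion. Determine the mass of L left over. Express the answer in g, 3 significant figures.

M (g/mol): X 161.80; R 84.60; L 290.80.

n(X) = 44.90×1000 / 161.80 = 277.5 mol
n(R) = 7.878×1000 / 84.60 = 93.12 mol
n(L) = 89700 / 290.80 = 308.5 mol
n/ν for X = 277.5/4 = 69.38
n/ν for R = 93.12/1 = 93.12
n/ν for L = 308.5/3 = 102.8
Smallest n/ν is X → limiting reagent.
L consumed = (3/4) × 277.5 = 208.1 mol
L remaining = 308.5 − 208.1 = 100.4 mol
mass = 100.4 × 290.80 = 29200 g

29200 g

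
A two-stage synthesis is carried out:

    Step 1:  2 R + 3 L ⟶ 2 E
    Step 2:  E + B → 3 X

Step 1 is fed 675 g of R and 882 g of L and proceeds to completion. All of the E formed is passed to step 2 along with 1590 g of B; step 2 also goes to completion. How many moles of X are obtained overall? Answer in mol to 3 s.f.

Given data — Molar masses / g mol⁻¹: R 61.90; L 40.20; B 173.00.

27.6 mol

Step 1:
n(R) = 675.0 / 61.90 = 10.90 mol
n(L) = 882.0 / 40.20 = 21.94 mol
n/ν → R: 5.450, L: 7.313; R is limiting.
n(E) produced = (2/2) × 10.90 = 10.90 mol
Step 2:
n(E) available = 10.90 mol
n(B) = 1590 / 173.00 = 9.191 mol
n/ν → E: 10.90, B: 9.191; B is limiting.
n(X) = (3/1) × 9.191 = 27.57 mol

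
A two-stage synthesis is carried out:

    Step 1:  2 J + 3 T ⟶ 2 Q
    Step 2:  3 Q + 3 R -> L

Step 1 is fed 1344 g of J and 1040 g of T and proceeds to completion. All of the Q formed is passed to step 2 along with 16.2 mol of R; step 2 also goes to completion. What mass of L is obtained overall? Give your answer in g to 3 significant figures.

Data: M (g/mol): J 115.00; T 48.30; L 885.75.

Step 1:
n(J) = 1344 / 115.00 = 11.69 mol
n(T) = 1040 / 48.30 = 21.53 mol
n/ν for J = 11.69/2 = 5.845
n/ν for T = 21.53/3 = 7.177
Smallest n/ν is J → limiting reagent.
n(Q) produced = (2/2) × 11.69 = 11.69 mol
Step 2:
n(Q) available = 11.69 mol
n(R) = 16.20 mol
n/ν for Q = 11.69/3 = 3.897
n/ν for R = 16.20/3 = 5.400
Smallest n/ν is Q → limiting reagent.
n(L) = (1/3) × 11.69 = 3.897 mol
mass = 3.897 × 885.75 = 3452 g

3450 g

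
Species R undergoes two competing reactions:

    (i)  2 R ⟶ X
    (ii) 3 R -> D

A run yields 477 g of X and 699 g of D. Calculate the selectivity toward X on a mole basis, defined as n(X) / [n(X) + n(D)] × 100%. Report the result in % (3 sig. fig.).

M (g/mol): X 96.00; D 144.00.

n(X) = 477 / 96.00 = 4.969 mol
n(D) = 699 / 144.00 = 4.854 mol
selectivity = 4.969/(4.969+4.854) × 100 = 50.59 %

50.6 %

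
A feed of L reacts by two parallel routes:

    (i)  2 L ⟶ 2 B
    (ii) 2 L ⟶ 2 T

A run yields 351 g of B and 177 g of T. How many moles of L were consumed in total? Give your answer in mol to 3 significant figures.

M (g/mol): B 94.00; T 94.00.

n(B) = 351 / 94.00 = 3.734 mol
n(T) = 177 / 94.00 = 1.883 mol
n(L) via (i) = (2/2)×3.734 = 3.734 mol
n(L) via (ii) = (2/2)×1.883 = 1.883 mol
total n(L) = 3.734 + 1.883 = 5.617 mol

5.62 mol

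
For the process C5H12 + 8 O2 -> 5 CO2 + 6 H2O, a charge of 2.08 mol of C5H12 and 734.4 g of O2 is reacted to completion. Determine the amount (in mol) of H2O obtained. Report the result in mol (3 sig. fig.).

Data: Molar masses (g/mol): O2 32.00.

12.5 mol

n(C5H12) = 2.080 mol
n(O2) = 734.4 / 32.00 = 22.95 mol
n/ν for C5H12 = 2.080/1 = 2.080
n/ν for O2 = 22.95/8 = 2.869
Smallest n/ν is C5H12 → limiting reagent.
n(H2O) = (6/1) × 2.080 = 12.48 mol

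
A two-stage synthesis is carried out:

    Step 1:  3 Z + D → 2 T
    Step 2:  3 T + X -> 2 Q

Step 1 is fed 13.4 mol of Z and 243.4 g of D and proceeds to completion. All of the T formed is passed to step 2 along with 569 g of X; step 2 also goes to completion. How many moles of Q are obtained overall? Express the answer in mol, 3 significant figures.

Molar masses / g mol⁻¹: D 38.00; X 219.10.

5.19 mol

Step 1:
n(Z) = 13.40 mol
n(D) = 243.4 / 38.00 = 6.405 mol
n/ν for Z = 13.40/3 = 4.467
n/ν for D = 6.405/1 = 6.405
Smallest n/ν is Z → limiting reagent.
n(T) produced = (2/3) × 13.40 = 8.933 mol
Step 2:
n(T) available = 8.933 mol
n(X) = 569.0 / 219.10 = 2.597 mol
n/ν for T = 8.933/3 = 2.978
n/ν for X = 2.597/1 = 2.597
Smallest n/ν is X → limiting reagent.
n(Q) = (2/1) × 2.597 = 5.194 mol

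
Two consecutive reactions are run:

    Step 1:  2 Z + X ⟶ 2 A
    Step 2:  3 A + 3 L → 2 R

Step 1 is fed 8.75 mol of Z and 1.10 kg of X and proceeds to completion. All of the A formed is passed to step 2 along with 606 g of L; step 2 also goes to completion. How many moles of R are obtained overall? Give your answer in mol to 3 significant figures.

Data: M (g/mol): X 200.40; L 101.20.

3.99 mol

Step 1:
n(Z) = 8.750 mol
n(X) = 1.100×1000 / 200.40 = 5.489 mol
n/ν for Z = 8.750/2 = 4.375
n/ν for X = 5.489/1 = 5.489
Smallest n/ν is Z → limiting reagent.
n(A) produced = (2/2) × 8.750 = 8.750 mol
Step 2:
n(A) available = 8.750 mol
n(L) = 606.0 / 101.20 = 5.988 mol
n/ν for A = 8.750/3 = 2.917
n/ν for L = 5.988/3 = 1.996
Smallest n/ν is L → limiting reagent.
n(R) = (2/3) × 5.988 = 3.992 mol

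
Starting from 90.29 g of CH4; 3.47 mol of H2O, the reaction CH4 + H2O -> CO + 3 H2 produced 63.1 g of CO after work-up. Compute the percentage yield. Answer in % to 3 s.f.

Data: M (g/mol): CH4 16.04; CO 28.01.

n(CH4) = 90.29 / 16.04 = 5.629 mol
n(H2O) = 3.470 mol
n/ν → CH4: 5.629, H2O: 3.470; H2O is limiting.
theoretical n(CO) = (1/1) × 3.470 = 3.470 mol → 97.19 g
% yield = 63.1 / 97.19 × 100 = 64.92 %

64.9 %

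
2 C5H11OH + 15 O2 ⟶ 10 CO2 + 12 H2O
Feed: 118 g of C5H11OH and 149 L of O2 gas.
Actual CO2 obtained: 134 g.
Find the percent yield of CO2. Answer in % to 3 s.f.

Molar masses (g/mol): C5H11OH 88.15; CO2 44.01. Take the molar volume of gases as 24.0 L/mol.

n(C5H11OH) = 118.0 / 88.15 = 1.339 mol
n(O2) = 149.0 / 24.0 = 6.208 mol
n/ν → C5H11OH: 0.6695, O2: 0.4139; O2 is limiting.
theoretical n(CO2) = (10/15) × 6.208 = 4.139 mol → 182.2 g
% yield = 134 / 182.2 × 100 = 73.55 %

73.6 %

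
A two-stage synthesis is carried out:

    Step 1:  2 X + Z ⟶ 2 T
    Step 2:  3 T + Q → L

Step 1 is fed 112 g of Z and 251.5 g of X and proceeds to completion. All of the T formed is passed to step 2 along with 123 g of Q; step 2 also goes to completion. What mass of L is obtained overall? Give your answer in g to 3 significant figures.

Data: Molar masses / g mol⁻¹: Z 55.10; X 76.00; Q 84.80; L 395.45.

Step 1:
n(Z) = 112.0 / 55.10 = 2.033 mol
n(X) = 251.5 / 76.00 = 3.309 mol
n/ν for Z = 2.033/1 = 2.033
n/ν for X = 3.309/2 = 1.655
Smallest n/ν is X → limiting reagent.
n(T) produced = (2/2) × 3.309 = 3.309 mol
Step 2:
n(T) available = 3.309 mol
n(Q) = 123.0 / 84.80 = 1.450 mol
n/ν for T = 3.309/3 = 1.103
n/ν for Q = 1.450/1 = 1.450
Smallest n/ν is T → limiting reagent.
n(L) = (1/3) × 3.309 = 1.103 mol
mass = 1.103 × 395.45 = 436.2 g

436 g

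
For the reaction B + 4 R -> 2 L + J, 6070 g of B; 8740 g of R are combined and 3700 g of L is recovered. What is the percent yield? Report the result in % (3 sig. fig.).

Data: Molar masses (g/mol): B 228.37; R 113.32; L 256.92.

n(B) = 6070 / 228.37 = 26.58 mol
n(R) = 8740 / 113.32 = 77.13 mol
n/ν → B: 26.58, R: 19.28; R is limiting.
theoretical n(L) = (2/4) × 77.13 = 38.57 mol → 9909 g
% yield = 3700 / 9909 × 100 = 37.34 %

37.3 %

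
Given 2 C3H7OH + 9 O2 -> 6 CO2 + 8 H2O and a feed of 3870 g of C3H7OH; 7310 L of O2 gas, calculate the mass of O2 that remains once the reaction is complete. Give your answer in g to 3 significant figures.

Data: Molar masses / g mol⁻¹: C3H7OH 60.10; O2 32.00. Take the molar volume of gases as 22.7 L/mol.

1030 g

n(C3H7OH) = 3870 / 60.10 = 64.39 mol
n(O2) = 7310 / 22.7 = 322.0 mol
n/ν for C3H7OH = 64.39/2 = 32.20
n/ν for O2 = 322.0/9 = 35.78
Smallest n/ν is C3H7OH → limiting reagent.
O2 consumed = (9/2) × 64.39 = 289.8 mol
O2 remaining = 322.0 − 289.8 = 32.20 mol
mass = 32.20 × 32.00 = 1030 g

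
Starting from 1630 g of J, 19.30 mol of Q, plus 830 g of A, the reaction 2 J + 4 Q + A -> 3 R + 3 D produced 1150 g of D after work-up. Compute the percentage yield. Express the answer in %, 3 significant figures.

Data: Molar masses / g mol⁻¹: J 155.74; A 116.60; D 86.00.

92.4 %

n(J) = 1630 / 155.74 = 10.47 mol
n(Q) = 19.30 mol
n(A) = 830.0 / 116.60 = 7.118 mol
n/ν for J = 10.47/2 = 5.235
n/ν for Q = 19.30/4 = 4.825
n/ν for A = 7.118/1 = 7.118
Smallest n/ν is Q → limiting reagent.
theoretical n(D) = (3/4) × 19.30 = 14.48 mol → 1245 g
% yield = 1150 / 1245 × 100 = 92.37 %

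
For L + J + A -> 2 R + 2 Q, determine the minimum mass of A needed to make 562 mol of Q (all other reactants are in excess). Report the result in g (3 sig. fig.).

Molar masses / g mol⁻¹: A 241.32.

n(Q) = 562.0 mol
n(A) = (1/2) × 562.0 = 281.0 mol
mass = 281.0 × 241.32 = 67810 g

67800 g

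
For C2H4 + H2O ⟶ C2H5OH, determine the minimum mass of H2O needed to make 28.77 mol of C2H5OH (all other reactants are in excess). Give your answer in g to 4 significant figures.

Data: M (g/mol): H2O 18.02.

n(C2H5OH) = 28.77 mol
n(H2O) = (1/1) × 28.77 = 28.77 mol
mass = 28.77 × 18.02 = 518.4 g

518.4 g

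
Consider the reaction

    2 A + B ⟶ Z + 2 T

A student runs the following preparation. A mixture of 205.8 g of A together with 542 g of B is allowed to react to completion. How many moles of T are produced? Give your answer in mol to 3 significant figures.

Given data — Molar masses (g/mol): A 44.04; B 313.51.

3.46 mol

n(A) = 205.8 / 44.04 = 4.673 mol
n(B) = 542.0 / 313.51 = 1.729 mol
n/ν for A = 4.673/2 = 2.337
n/ν for B = 1.729/1 = 1.729
Smallest n/ν is B → limiting reagent.
n(T) = (2/1) × 1.729 = 3.458 mol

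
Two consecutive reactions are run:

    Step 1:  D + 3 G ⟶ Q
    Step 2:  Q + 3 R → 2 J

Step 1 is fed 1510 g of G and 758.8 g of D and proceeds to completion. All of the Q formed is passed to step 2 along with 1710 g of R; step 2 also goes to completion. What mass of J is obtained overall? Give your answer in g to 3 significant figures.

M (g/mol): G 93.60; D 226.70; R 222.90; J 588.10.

3010 g

Step 1:
n(G) = 1510 / 93.60 = 16.13 mol
n(D) = 758.8 / 226.70 = 3.347 mol
n/ν → G: 5.377, D: 3.347; D is limiting.
n(Q) produced = (1/1) × 3.347 = 3.347 mol
Step 2:
n(Q) available = 3.347 mol
n(R) = 1710 / 222.90 = 7.672 mol
n/ν → Q: 3.347, R: 2.557; R is limiting.
n(J) = (2/3) × 7.672 = 5.115 mol
mass = 5.115 × 588.10 = 3008 g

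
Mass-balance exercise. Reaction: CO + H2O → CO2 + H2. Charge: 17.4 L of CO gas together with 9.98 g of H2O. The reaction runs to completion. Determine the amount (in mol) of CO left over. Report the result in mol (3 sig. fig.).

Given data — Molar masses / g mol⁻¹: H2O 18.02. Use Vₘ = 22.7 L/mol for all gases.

0.213 mol

n(CO) = 17.40 / 22.7 = 0.7665 mol
n(H2O) = 9.980 / 18.02 = 0.5538 mol
n/ν for CO = 0.7665/1 = 0.7665
n/ν for H2O = 0.5538/1 = 0.5538
Smallest n/ν is H2O → limiting reagent.
CO consumed = (1/1) × 0.5538 = 0.5538 mol
CO remaining = 0.7665 − 0.5538 = 0.2127 mol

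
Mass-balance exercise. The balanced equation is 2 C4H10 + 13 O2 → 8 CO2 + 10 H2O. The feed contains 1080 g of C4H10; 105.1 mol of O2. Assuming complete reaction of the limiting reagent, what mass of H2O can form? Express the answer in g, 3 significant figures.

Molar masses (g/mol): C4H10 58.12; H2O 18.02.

1460 g

n(C4H10) = 1080 / 58.12 = 18.58 mol
n(O2) = 105.1 mol
n/ν for C4H10 = 18.58/2 = 9.290
n/ν for O2 = 105.1/13 = 8.085
Smallest n/ν is O2 → limiting reagent.
n(H2O) = (10/13) × 105.1 = 80.85 mol
mass = 80.85 × 18.02 = 1457 g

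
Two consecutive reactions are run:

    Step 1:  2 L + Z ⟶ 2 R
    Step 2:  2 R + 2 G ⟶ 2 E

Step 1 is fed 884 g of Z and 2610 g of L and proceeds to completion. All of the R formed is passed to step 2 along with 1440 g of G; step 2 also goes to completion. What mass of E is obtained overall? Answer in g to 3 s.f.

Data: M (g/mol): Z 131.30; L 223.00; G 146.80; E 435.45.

4270 g

Step 1:
n(Z) = 884.0 / 131.30 = 6.733 mol
n(L) = 2610 / 223.00 = 11.70 mol
n/ν for Z = 6.733/1 = 6.733
n/ν for L = 11.70/2 = 5.850
Smallest n/ν is L → limiting reagent.
n(R) produced = (2/2) × 11.70 = 11.70 mol
Step 2:
n(R) available = 11.70 mol
n(G) = 1440 / 146.80 = 9.809 mol
n/ν for R = 11.70/2 = 5.850
n/ν for G = 9.809/2 = 4.905
Smallest n/ν is G → limiting reagent.
n(E) = (2/2) × 9.809 = 9.809 mol
mass = 9.809 × 435.45 = 4271 g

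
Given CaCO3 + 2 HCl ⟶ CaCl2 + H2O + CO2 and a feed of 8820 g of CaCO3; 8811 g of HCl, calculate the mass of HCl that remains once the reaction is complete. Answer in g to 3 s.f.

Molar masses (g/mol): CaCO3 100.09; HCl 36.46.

2390 g

n(CaCO3) = 8820 / 100.09 = 88.12 mol
n(HCl) = 8811 / 36.46 = 241.7 mol
n/ν for CaCO3 = 88.12/1 = 88.12
n/ν for HCl = 241.7/2 = 120.9
Smallest n/ν is CaCO3 → limiting reagent.
HCl consumed = (2/1) × 88.12 = 176.2 mol
HCl remaining = 241.7 − 176.2 = 65.50 mol
mass = 65.50 × 36.46 = 2388 g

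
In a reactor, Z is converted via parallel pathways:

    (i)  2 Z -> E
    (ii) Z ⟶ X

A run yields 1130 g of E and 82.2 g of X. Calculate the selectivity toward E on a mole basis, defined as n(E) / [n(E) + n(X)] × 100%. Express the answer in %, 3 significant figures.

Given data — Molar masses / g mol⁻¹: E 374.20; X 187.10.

n(E) = 1130 / 374.20 = 3.020 mol
n(X) = 82.2 / 187.10 = 0.4393 mol
selectivity = 3.020/(3.020+0.4393) × 100 = 87.30 %

87.3 %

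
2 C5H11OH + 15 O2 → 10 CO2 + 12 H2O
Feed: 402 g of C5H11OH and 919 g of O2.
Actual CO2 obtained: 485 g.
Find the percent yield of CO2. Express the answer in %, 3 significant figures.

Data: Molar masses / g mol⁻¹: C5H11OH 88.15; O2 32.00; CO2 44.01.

57.6 %

n(C5H11OH) = 402.0 / 88.15 = 4.560 mol
n(O2) = 919.0 / 32.00 = 28.72 mol
n/ν for C5H11OH = 4.560/2 = 2.280
n/ν for O2 = 28.72/15 = 1.915
Smallest n/ν is O2 → limiting reagent.
theoretical n(CO2) = (10/15) × 28.72 = 19.15 mol → 842.8 g
% yield = 485 / 842.8 × 100 = 57.55 %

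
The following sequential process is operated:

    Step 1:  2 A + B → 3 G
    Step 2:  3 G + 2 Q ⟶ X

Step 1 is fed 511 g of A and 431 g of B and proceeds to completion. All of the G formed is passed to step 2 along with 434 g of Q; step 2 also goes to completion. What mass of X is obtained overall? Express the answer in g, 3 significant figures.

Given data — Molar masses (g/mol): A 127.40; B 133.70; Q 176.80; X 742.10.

Step 1:
n(A) = 511.0 / 127.40 = 4.011 mol
n(B) = 431.0 / 133.70 = 3.224 mol
n/ν for A = 4.011/2 = 2.006
n/ν for B = 3.224/1 = 3.224
Smallest n/ν is A → limiting reagent.
n(G) produced = (3/2) × 4.011 = 6.017 mol
Step 2:
n(G) available = 6.017 mol
n(Q) = 434.0 / 176.80 = 2.455 mol
n/ν for G = 6.017/3 = 2.006
n/ν for Q = 2.455/2 = 1.228
Smallest n/ν is Q → limiting reagent.
n(X) = (1/2) × 2.455 = 1.228 mol
mass = 1.228 × 742.10 = 911.3 g

911 g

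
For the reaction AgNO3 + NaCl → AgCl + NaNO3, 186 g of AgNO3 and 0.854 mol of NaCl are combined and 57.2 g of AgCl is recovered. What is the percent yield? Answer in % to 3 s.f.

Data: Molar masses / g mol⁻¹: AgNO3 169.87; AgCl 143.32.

n(AgNO3) = 186.0 / 169.87 = 1.095 mol
n(NaCl) = 0.8540 mol
n/ν → AgNO3: 1.095, NaCl: 0.8540; NaCl is limiting.
theoretical n(AgCl) = (1/1) × 0.8540 = 0.8540 mol → 122.4 g
% yield = 57.2 / 122.4 × 100 = 46.73 %

46.7 %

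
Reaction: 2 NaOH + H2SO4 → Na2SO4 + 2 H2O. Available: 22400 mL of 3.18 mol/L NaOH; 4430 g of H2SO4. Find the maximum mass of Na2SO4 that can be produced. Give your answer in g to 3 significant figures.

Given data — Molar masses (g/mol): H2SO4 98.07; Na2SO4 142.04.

n(NaOH) = 3.18 × 22400/1000 = 71.23 mol
n(H2SO4) = 4430 / 98.07 = 45.17 mol
n/ν for NaOH = 71.23/2 = 35.62
n/ν for H2SO4 = 45.17/1 = 45.17
Smallest n/ν is NaOH → limiting reagent.
n(Na2SO4) = (1/2) × 71.23 = 35.62 mol
mass = 35.62 × 142.04 = 5059 g

5060 g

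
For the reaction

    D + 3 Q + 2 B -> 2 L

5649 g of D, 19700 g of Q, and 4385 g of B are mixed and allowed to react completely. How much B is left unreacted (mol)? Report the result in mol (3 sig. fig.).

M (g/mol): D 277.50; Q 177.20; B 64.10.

n(D) = 5649 / 277.50 = 20.36 mol
n(Q) = 19700 / 177.20 = 111.2 mol
n(B) = 4385 / 64.10 = 68.41 mol
n/ν for D = 20.36/1 = 20.36
n/ν for Q = 111.2/3 = 37.07
n/ν for B = 68.41/2 = 34.21
Smallest n/ν is D → limiting reagent.
B consumed = (2/1) × 20.36 = 40.72 mol
B remaining = 68.41 − 40.72 = 27.69 mol

27.7 mol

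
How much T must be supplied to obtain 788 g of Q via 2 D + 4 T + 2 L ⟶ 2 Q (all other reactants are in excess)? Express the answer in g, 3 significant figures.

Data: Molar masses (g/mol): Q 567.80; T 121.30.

n(Q) = 788 / 567.80 = 1.388 mol
n(T) = (4/2) × 1.388 = 2.776 mol
mass = 2.776 × 121.30 = 336.7 g

337 g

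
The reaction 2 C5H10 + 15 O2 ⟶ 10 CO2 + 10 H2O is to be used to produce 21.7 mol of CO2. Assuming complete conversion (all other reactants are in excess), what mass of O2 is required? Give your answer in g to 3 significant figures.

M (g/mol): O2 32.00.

1040 g

n(CO2) = 21.70 mol
n(O2) = (15/10) × 21.70 = 32.55 mol
mass = 32.55 × 32.00 = 1042 g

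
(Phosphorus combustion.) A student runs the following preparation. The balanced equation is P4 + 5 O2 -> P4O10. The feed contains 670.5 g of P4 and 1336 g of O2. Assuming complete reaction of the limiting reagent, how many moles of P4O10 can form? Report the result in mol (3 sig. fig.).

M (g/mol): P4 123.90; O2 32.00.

5.41 mol

n(P4) = 670.5 / 123.90 = 5.412 mol
n(O2) = 1336 / 32.00 = 41.75 mol
n/ν for P4 = 5.412/1 = 5.412
n/ν for O2 = 41.75/5 = 8.350
Smallest n/ν is P4 → limiting reagent.
n(P4O10) = (1/1) × 5.412 = 5.412 mol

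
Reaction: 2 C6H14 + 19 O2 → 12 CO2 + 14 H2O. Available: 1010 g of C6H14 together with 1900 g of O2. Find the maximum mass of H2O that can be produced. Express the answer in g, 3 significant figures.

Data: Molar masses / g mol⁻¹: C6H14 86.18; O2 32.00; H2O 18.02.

788 g

n(C6H14) = 1010 / 86.18 = 11.72 mol
n(O2) = 1900 / 32.00 = 59.38 mol
n/ν → C6H14: 5.860, O2: 3.125; O2 is limiting.
n(H2O) = (14/19) × 59.38 = 43.75 mol
mass = 43.75 × 18.02 = 788.4 g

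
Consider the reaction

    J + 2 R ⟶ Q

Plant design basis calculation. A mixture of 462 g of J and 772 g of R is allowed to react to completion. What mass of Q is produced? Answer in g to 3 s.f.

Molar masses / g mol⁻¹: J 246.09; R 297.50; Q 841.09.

1090 g

n(J) = 462.0 / 246.09 = 1.877 mol
n(R) = 772.0 / 297.50 = 2.595 mol
n/ν for J = 1.877/1 = 1.877
n/ν for R = 2.595/2 = 1.298
Smallest n/ν is R → limiting reagent.
n(Q) = (1/2) × 2.595 = 1.298 mol
mass = 1.298 × 841.09 = 1092 g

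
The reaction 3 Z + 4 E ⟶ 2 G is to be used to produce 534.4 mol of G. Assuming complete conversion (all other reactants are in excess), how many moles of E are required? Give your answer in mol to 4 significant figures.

1069 mol

n(G) = 534.4 mol
n(E) = (4/2) × 534.4 = 1069 mol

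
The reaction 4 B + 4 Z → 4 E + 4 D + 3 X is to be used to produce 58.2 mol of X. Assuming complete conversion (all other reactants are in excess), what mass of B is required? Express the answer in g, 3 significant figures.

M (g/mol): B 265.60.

20600 g

n(X) = 58.20 mol
n(B) = (4/3) × 58.20 = 77.60 mol
mass = 77.60 × 265.60 = 20610 g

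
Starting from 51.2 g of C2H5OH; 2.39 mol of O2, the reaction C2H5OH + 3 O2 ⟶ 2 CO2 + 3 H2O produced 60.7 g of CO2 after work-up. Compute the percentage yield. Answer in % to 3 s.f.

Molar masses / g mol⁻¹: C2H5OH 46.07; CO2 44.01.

n(C2H5OH) = 51.20 / 46.07 = 1.111 mol
n(O2) = 2.390 mol
n/ν → C2H5OH: 1.111, O2: 0.7967; O2 is limiting.
theoretical n(CO2) = (2/3) × 2.390 = 1.593 mol → 70.11 g
% yield = 60.7 / 70.11 × 100 = 86.58 %

86.6 %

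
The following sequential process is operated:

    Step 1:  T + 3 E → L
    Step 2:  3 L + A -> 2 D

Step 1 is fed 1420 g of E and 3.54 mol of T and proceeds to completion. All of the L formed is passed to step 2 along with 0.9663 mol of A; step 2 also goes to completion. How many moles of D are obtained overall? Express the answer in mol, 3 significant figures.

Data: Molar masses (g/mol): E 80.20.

1.93 mol

Step 1:
n(E) = 1420 / 80.20 = 17.71 mol
n(T) = 3.540 mol
n/ν → E: 5.903, T: 3.540; T is limiting.
n(L) produced = (1/1) × 3.540 = 3.540 mol
Step 2:
n(L) available = 3.540 mol
n(A) = 0.9663 mol
n/ν → L: 1.180, A: 0.9663; A is limiting.
n(D) = (2/1) × 0.9663 = 1.933 mol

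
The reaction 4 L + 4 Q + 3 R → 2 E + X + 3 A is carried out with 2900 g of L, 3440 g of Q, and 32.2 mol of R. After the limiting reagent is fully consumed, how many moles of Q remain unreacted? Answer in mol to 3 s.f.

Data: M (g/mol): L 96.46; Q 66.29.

n(L) = 2900 / 96.46 = 30.06 mol
n(Q) = 3440 / 66.29 = 51.89 mol
n(R) = 32.20 mol
n/ν for L = 30.06/4 = 7.515
n/ν for Q = 51.89/4 = 12.97
n/ν for R = 32.20/3 = 10.73
Smallest n/ν is L → limiting reagent.
Q consumed = (4/4) × 30.06 = 30.06 mol
Q remaining = 51.89 − 30.06 = 21.83 mol

21.8 mol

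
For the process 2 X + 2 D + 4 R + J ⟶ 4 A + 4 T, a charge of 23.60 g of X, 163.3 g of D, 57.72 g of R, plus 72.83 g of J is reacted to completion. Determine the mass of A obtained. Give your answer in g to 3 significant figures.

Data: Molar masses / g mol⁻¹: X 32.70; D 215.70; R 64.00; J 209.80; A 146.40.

132 g

n(X) = 23.60 / 32.70 = 0.7217 mol
n(D) = 163.3 / 215.70 = 0.7571 mol
n(R) = 57.72 / 64.00 = 0.9019 mol
n(J) = 72.83 / 209.80 = 0.3471 mol
n/ν for X = 0.7217/2 = 0.3609
n/ν for D = 0.7571/2 = 0.3786
n/ν for R = 0.9019/4 = 0.2255
n/ν for J = 0.3471/1 = 0.3471
Smallest n/ν is R → limiting reagent.
n(A) = (4/4) × 0.9019 = 0.9019 mol
mass = 0.9019 × 146.40 = 132.0 g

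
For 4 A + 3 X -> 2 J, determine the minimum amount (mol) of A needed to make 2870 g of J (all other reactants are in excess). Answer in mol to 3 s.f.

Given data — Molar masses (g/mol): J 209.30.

27.4 mol

n(J) = 2870 / 209.30 = 13.71 mol
n(A) = (4/2) × 13.71 = 27.42 mol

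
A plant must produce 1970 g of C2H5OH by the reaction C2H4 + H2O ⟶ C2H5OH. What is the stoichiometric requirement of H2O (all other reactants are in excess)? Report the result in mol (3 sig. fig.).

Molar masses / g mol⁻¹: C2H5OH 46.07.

42.8 mol

n(C2H5OH) = 1970 / 46.07 = 42.76 mol
n(H2O) = (1/1) × 42.76 = 42.76 mol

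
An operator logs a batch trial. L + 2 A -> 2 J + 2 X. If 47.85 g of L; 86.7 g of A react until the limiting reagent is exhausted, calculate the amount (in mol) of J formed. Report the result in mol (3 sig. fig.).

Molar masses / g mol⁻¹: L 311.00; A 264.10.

0.308 mol

n(L) = 47.85 / 311.00 = 0.1539 mol
n(A) = 86.70 / 264.10 = 0.3283 mol
n/ν → L: 0.1539, A: 0.1642; L is limiting.
n(J) = (2/1) × 0.1539 = 0.3078 mol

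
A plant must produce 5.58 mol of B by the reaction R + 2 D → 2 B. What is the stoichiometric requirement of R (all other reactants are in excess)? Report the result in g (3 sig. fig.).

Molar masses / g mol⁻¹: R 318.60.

889 g

n(B) = 5.580 mol
n(R) = (1/2) × 5.580 = 2.790 mol
mass = 2.790 × 318.60 = 888.9 g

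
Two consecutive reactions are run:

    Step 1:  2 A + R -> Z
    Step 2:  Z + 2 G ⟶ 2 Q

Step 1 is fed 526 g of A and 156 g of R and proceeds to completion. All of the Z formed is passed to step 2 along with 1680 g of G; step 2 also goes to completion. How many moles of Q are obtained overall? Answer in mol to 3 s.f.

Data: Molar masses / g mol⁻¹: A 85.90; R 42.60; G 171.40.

Step 1:
n(A) = 526.0 / 85.90 = 6.123 mol
n(R) = 156.0 / 42.60 = 3.662 mol
n/ν → A: 3.062, R: 3.662; A is limiting.
n(Z) produced = (1/2) × 6.123 = 3.062 mol
Step 2:
n(Z) available = 3.062 mol
n(G) = 1680 / 171.40 = 9.802 mol
n/ν → Z: 3.062, G: 4.901; Z is limiting.
n(Q) = (2/1) × 3.062 = 6.124 mol

6.12 mol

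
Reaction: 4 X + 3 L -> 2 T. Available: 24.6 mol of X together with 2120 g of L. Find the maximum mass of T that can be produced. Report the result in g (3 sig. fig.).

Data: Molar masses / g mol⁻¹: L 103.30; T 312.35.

3840 g

n(X) = 24.60 mol
n(L) = 2120 / 103.30 = 20.52 mol
n/ν for X = 24.60/4 = 6.150
n/ν for L = 20.52/3 = 6.840
Smallest n/ν is X → limiting reagent.
n(T) = (2/4) × 24.60 = 12.30 mol
mass = 12.30 × 312.35 = 3842 g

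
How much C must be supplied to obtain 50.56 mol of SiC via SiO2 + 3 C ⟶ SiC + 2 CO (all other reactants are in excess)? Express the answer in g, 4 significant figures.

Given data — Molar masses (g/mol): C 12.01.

1822 g

n(SiC) = 50.56 mol
n(C) = (3/1) × 50.56 = 151.7 mol
mass = 151.7 × 12.01 = 1822 g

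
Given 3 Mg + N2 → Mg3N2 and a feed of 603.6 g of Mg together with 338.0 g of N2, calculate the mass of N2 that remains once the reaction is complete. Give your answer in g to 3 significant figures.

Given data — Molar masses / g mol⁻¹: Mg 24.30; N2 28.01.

106 g

n(Mg) = 603.6 / 24.30 = 24.84 mol
n(N2) = 338.0 / 28.01 = 12.07 mol
n/ν → Mg: 8.280, N2: 12.07; Mg is limiting.
N2 consumed = (1/3) × 24.84 = 8.280 mol
N2 remaining = 12.07 − 8.280 = 3.790 mol
mass = 3.790 × 28.01 = 106.2 g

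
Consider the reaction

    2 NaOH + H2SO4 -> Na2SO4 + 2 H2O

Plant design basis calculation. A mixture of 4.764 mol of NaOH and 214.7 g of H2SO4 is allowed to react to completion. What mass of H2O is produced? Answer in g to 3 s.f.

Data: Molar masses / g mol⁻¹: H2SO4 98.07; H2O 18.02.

n(NaOH) = 4.764 mol
n(H2SO4) = 214.7 / 98.07 = 2.189 mol
n/ν for NaOH = 4.764/2 = 2.382
n/ν for H2SO4 = 2.189/1 = 2.189
Smallest n/ν is H2SO4 → limiting reagent.
n(H2O) = (2/1) × 2.189 = 4.378 mol
mass = 4.378 × 18.02 = 78.89 g

78.9 g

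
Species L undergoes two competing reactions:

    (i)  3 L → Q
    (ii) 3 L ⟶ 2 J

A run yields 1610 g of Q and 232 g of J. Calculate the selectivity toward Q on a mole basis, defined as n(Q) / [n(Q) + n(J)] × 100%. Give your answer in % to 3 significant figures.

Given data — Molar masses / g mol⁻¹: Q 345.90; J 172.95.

77.6 %

n(Q) = 1610 / 345.90 = 4.655 mol
n(J) = 232 / 172.95 = 1.341 mol
selectivity = 4.655/(4.655+1.341) × 100 = 77.64 %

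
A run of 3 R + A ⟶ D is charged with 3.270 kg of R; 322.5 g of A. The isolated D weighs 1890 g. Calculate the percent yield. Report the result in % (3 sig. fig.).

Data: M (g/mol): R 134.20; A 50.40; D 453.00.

65.2 %

n(R) = 3.270×1000 / 134.20 = 24.37 mol
n(A) = 322.5 / 50.40 = 6.399 mol
n/ν → R: 8.123, A: 6.399; A is limiting.
theoretical n(D) = (1/1) × 6.399 = 6.399 mol → 2899 g
% yield = 1890 / 2899 × 100 = 65.19 %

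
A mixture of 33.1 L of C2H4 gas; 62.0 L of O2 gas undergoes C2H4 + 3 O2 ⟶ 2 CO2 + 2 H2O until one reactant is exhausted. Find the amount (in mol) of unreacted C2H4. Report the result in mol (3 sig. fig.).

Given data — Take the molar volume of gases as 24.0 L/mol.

0.518 mol

n(C2H4) = 33.10 / 24.0 = 1.379 mol
n(O2) = 62.00 / 24.0 = 2.583 mol
n/ν → C2H4: 1.379, O2: 0.8610; O2 is limiting.
C2H4 consumed = (1/3) × 2.583 = 0.8610 mol
C2H4 remaining = 1.379 − 0.8610 = 0.5180 mol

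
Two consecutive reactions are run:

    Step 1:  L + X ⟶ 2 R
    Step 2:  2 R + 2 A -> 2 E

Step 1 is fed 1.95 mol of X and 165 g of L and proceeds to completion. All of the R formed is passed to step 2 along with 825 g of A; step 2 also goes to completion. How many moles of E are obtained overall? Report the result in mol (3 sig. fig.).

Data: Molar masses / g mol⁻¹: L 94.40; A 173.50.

Step 1:
n(X) = 1.950 mol
n(L) = 165.0 / 94.40 = 1.748 mol
n/ν → X: 1.950, L: 1.748; L is limiting.
n(R) produced = (2/1) × 1.748 = 3.496 mol
Step 2:
n(R) available = 3.496 mol
n(A) = 825.0 / 173.50 = 4.755 mol
n/ν → R: 1.748, A: 2.378; R is limiting.
n(E) = (2/2) × 3.496 = 3.496 mol

3.50 mol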